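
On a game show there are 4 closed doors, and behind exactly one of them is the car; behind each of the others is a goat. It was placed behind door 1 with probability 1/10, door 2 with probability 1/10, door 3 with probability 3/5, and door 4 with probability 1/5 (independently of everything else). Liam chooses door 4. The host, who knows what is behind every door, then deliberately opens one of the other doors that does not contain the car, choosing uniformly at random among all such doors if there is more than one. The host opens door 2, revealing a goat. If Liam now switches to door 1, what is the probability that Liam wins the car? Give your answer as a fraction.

Apply Bayes' rule, conditioning on where the car actually is.
If it is behind door 1 (prior 1/10): the host has 2 equally likely choices, so probability 1/2; weight (1/10)·(1/2) = 1/20.
If it is behind door 2 (prior 1/10): the host opened door 2, so this case is ruled out; weight (1/10)·0 = 0.
If it is behind door 3 (prior 3/5): the host has 2 equally likely choices, so probability 1/2; weight (3/5)·(1/2) = 3/10.
If it is behind door 4 (prior 1/5): the host has 3 equally likely choices, so probability 1/3; weight (1/5)·(1/3) = 1/15.
The weights sum to 5/12.
So P(the car behind door 1 | the host opened door 2) = (1/20) / (5/12) = 3/25.

3/25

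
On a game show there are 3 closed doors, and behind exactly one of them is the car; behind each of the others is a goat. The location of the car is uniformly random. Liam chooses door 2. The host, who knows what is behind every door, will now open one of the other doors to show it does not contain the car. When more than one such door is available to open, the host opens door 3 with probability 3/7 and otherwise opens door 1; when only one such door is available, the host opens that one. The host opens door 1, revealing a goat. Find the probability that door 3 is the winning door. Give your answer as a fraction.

Condition on the true location of the car.
If it is behind door 1 (prior 1/3): the host opened door 1, so this case is ruled out; weight (1/3)·0 = 0.
If it is behind door 2 (prior 1/3): door 3 is available but not opened, probability 4/7; weight (1/3)·(4/7) = 4/21.
If it is behind door 3 (prior 1/3): only door 1 is available, probability 1; weight (1/3)·1 = 1/3.
The weights sum to 11/21.
So P(the car behind door 3 | the host opened door 1) = (1/3) / (11/21) = 7/11.

7/11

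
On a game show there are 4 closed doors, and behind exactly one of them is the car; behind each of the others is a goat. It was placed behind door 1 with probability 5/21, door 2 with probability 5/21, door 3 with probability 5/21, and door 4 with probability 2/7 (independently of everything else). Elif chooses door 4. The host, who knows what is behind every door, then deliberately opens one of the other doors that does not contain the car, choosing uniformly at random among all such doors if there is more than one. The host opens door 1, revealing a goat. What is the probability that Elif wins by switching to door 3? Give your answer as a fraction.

Condition on the true location of the car.
If it is behind door 1 (prior 5/21): the host opened door 1, so this case is ruled out; weight (5/21)·0 = 0.
If it is behind either of doors 2 and 3 (prior 5/21 each): the host has 2 equally likely choices, so probability 1/2; weight (5/21)·(1/2) = 5/42 each.
If it is behind door 4 (prior 2/7): the host has 3 equally likely choices, so probability 1/3; weight (2/7)·(1/3) = 2/21.
The weights sum to 1/3.
So P(the car behind door 3 | the host opened door 1) = (5/42) / (1/3) = 5/14.

5/14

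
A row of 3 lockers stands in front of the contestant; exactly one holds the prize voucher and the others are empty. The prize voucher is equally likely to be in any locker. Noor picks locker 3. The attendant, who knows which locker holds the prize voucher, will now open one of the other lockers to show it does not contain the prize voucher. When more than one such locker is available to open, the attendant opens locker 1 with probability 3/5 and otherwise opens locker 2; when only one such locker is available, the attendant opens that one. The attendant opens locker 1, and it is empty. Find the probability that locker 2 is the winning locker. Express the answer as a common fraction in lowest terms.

5/8

Apply Bayes' rule, conditioning on where the prize voucher actually is.
If it is in locker 1 (prior 1/3): the attendant opened locker 1, so this case is ruled out; weight (1/3)·0 = 0.
If it is in locker 2 (prior 1/3): only locker 1 is available, probability 1; weight (1/3)·1 = 1/3.
If it is in locker 3 (prior 1/3): locker 1 is available, opened with probability 3/5; weight (1/3)·(3/5) = 1/5.
The weights sum to 8/15.
So P(the prize voucher in locker 2 | the attendant opened locker 1) = (1/3) / (8/15) = 5/8.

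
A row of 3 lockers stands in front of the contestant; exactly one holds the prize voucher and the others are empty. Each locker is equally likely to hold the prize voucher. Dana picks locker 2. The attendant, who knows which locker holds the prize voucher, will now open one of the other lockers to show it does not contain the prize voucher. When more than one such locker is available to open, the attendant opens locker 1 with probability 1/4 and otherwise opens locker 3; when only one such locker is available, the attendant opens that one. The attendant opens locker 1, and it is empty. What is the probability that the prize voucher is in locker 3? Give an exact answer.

Condition on the true location of the prize voucher.
If it is in locker 1 (prior 1/3): the attendant opened locker 1, so this case is ruled out; weight (1/3)·0 = 0.
If it is in locker 2 (prior 1/3): locker 1 is available, opened with probability 1/4; weight (1/3)·(1/4) = 1/12.
If it is in locker 3 (prior 1/3): only locker 1 is available, probability 1; weight (1/3)·1 = 1/3.
The weights sum to 5/12.
So P(the prize voucher in locker 3 | the attendant opened locker 1) = (1/3) / (5/12) = 4/5.

4/5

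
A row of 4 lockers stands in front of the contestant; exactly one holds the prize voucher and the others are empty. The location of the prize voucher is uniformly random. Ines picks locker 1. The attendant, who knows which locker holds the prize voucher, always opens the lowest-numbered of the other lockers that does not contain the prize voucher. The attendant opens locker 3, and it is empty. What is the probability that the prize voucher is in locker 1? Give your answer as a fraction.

Condition on the true location of the prize voucher.
If it is in either of lockers 1 and 4 (prior 1/4 each): the attendant would have opened locker 2 instead, probability 0; weight (1/4)·0 = 0 each.
If it is in locker 2 (prior 1/4): locker 3 is the lowest-numbered option available, probability 1; weight (1/4)·1 = 1/4.
If it is in locker 3 (prior 1/4): the attendant opened locker 3, so this case is ruled out; weight (1/4)·0 = 0.
The weights sum to 1/4.
So P(the prize voucher in locker 1 | the attendant opened locker 3) = 0 / (1/4) = 0.

0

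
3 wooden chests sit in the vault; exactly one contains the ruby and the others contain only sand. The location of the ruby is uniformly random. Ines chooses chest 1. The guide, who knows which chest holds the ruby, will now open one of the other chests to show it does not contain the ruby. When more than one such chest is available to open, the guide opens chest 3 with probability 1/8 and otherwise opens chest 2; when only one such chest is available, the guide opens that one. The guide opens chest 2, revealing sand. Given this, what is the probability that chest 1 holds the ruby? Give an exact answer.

7/15

Condition on the true location of the ruby.
If it is in chest 1 (prior 1/3): chest 3 is available but not opened, probability 7/8; weight (1/3)·(7/8) = 7/24.
If it is in chest 2 (prior 1/3): the guide opened chest 2, so this case is ruled out; weight (1/3)·0 = 0.
If it is in chest 3 (prior 1/3): only chest 2 is available, probability 1; weight (1/3)·1 = 1/3.
The weights sum to 5/8.
So P(the ruby in chest 1 | the guide opened chest 2) = (7/24) / (5/8) = 7/15.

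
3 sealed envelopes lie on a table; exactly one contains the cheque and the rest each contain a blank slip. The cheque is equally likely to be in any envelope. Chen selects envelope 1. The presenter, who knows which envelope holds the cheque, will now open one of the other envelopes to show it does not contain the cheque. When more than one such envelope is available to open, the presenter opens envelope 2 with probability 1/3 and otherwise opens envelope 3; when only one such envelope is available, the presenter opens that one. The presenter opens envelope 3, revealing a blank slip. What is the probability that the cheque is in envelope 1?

Condition on the true location of the cheque.
If it is in envelope 1 (prior 1/3): envelope 2 is available but not opened, probability 2/3; weight (1/3)·(2/3) = 2/9.
If it is in envelope 2 (prior 1/3): only envelope 3 is available, probability 1; weight (1/3)·1 = 1/3.
If it is in envelope 3 (prior 1/3): the presenter opened envelope 3, so this case is ruled out; weight (1/3)·0 = 0.
The weights sum to 5/9.
So P(the cheque in envelope 1 | the presenter opened envelope 3) = (2/9) / (5/9) = 2/5.

2/5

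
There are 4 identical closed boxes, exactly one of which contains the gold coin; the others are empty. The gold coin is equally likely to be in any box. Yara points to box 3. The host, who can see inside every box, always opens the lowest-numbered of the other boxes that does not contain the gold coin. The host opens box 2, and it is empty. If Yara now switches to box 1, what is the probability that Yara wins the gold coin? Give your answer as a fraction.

1

Apply Bayes' rule, conditioning on where the gold coin actually is.
If it is in box 1 (prior 1/4): box 2 is the lowest-numbered option available, probability 1; weight (1/4)·1 = 1/4.
If it is in box 2 (prior 1/4): the host opened box 2, so this case is ruled out; weight (1/4)·0 = 0.
If it is in either of boxes 3 and 4 (prior 1/4 each): the host would have opened box 1 instead, probability 0; weight (1/4)·0 = 0 each.
The weights sum to 1/4.
So P(the gold coin in box 1 | the host opened box 2) = (1/4) / (1/4) = 1.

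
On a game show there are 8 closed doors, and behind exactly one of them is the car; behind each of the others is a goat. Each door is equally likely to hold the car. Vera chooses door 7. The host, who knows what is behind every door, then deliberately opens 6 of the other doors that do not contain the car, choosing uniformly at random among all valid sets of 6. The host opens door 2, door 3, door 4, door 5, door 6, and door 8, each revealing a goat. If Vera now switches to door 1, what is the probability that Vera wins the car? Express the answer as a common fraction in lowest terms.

7/8

Consider each possible location of the car in turn.
If it is behind door 1 (prior 1/8): the host has no choice, probability 1; weight (1/8)·1 = 1/8.
If it is behind any of doors 2, 3, 4, 5, 6, and 8 (prior 1/8 each): that door was opened and seen not to hold the prize — ruled out; weight (1/8)·0 = 0 each.
If it is behind door 7 (prior 1/8): the host has 7 equally likely choices, so probability 1/7; weight (1/8)·(1/7) = 1/56.
The weights sum to 1/7.
So P(the car behind door 1 | the host opened door 2, door 3, door 4, door 5, door 6, and door 8) = (1/8) / (1/7) = 7/8.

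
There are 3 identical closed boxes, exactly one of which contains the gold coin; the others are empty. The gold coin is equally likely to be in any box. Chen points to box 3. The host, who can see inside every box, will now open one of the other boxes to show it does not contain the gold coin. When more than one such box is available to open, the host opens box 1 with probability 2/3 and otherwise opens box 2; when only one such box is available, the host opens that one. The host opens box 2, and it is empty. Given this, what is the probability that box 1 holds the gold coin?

3/4

Apply Bayes' rule, conditioning on where the gold coin actually is.
If it is in box 1 (prior 1/3): only box 2 is available, probability 1; weight (1/3)·1 = 1/3.
If it is in box 2 (prior 1/3): the host opened box 2, so this case is ruled out; weight (1/3)·0 = 0.
If it is in box 3 (prior 1/3): box 1 is available but not opened, probability 1/3; weight (1/3)·(1/3) = 1/9.
The weights sum to 4/9.
So P(the gold coin in box 1 | the host opened box 2) = (1/3) / (4/9) = 3/4.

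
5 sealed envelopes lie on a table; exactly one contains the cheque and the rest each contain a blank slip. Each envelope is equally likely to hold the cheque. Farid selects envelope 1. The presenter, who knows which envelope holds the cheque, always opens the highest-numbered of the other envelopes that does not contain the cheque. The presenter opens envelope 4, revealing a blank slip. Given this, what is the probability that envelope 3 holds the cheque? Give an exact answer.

Apply Bayes' rule, conditioning on where the cheque actually is.
If it is in any of envelopes 1, 2, and 3 (prior 1/5 each): the presenter would have opened envelope 5 instead, probability 0; weight (1/5)·0 = 0 each.
If it is in envelope 4 (prior 1/5): the presenter opened envelope 4, so this case is ruled out; weight (1/5)·0 = 0.
If it is in envelope 5 (prior 1/5): envelope 4 is the highest-numbered option available, probability 1; weight (1/5)·1 = 1/5.
The weights sum to 1/5.
So P(the cheque in envelope 3 | the presenter opened envelope 4) = 0 / (1/5) = 0.

0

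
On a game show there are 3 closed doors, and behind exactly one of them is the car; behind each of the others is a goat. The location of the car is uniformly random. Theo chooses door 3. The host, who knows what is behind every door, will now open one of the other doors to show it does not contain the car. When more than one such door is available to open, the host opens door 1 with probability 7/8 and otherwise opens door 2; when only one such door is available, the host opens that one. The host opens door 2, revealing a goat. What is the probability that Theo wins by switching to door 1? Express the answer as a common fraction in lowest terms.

Condition on the true location of the car.
If it is behind door 1 (prior 1/3): only door 2 is available, probability 1; weight (1/3)·1 = 1/3.
If it is behind door 2 (prior 1/3): the host opened door 2, so this case is ruled out; weight (1/3)·0 = 0.
If it is behind door 3 (prior 1/3): door 1 is available but not opened, probability 1/8; weight (1/3)·(1/8) = 1/24.
The weights sum to 3/8.
So P(the car behind door 1 | the host opened door 2) = (1/3) / (3/8) = 8/9.

8/9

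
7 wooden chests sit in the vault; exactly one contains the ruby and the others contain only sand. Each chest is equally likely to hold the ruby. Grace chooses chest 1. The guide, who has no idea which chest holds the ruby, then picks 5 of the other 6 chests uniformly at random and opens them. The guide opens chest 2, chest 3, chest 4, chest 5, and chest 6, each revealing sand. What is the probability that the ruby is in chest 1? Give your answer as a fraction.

1/2

Because the guide chose which chests to open without knowing where the ruby is, the choice is independent of the prize location. Learning that none of the 5 opened chests holds the ruby simply rules out those 5 locations and leaves the remaining 2 chests still equally likely by symmetry.
So P(the ruby in chest 1) = 1/2.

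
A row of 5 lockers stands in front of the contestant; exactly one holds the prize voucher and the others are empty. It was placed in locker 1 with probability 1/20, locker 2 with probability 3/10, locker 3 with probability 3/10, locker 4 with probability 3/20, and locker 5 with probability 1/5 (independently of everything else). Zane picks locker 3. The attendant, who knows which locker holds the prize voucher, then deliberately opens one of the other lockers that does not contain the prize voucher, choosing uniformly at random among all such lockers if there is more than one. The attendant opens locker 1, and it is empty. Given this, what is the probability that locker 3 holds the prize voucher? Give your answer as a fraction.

Consider each possible location of the prize voucher in turn.
If it is in locker 1 (prior 1/20): the attendant opened locker 1, so this case is ruled out; weight (1/20)·0 = 0.
If it is in locker 2 (prior 3/10): the attendant has 3 equally likely choices, so probability 1/3; weight (3/10)·(1/3) = 1/10.
If it is in locker 3 (prior 3/10): the attendant has 4 equally likely choices, so probability 1/4; weight (3/10)·(1/4) = 3/40.
If it is in locker 4 (prior 3/20): the attendant has 3 equally likely choices, so probability 1/3; weight (3/20)·(1/3) = 1/20.
If it is in locker 5 (prior 1/5): the attendant has 3 equally likely choices, so probability 1/3; weight (1/5)·(1/3) = 1/15.
The weights sum to 7/24.
So P(the prize voucher in locker 3 | the attendant opened locker 1) = (3/40) / (7/24) = 9/35.

9/35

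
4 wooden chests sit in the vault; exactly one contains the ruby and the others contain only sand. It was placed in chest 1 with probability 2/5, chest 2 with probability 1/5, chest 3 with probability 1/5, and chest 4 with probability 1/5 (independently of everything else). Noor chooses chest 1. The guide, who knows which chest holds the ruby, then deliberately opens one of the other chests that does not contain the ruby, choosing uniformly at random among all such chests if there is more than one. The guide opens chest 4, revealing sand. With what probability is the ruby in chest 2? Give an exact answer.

Consider each possible location of the ruby in turn.
If it is in chest 1 (prior 2/5): the guide has 3 equally likely choices, so probability 1/3; weight (2/5)·(1/3) = 2/15.
If it is in either of chests 2 and 3 (prior 1/5 each): the guide has 2 equally likely choices, so probability 1/2; weight (1/5)·(1/2) = 1/10 each.
If it is in chest 4 (prior 1/5): the guide opened chest 4, so this case is ruled out; weight (1/5)·0 = 0.
The weights sum to 1/3.
So P(the ruby in chest 2 | the guide opened chest 4) = (1/10) / (1/3) = 3/10.

3/10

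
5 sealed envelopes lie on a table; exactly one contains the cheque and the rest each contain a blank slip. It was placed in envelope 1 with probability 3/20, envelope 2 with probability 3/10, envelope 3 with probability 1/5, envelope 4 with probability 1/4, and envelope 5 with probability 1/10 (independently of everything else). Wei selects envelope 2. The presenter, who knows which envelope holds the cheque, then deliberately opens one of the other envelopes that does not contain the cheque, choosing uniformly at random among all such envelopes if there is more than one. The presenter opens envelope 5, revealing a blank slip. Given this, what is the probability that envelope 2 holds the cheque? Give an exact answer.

Condition on the true location of the cheque.
If it is in envelope 1 (prior 3/20): the presenter has 3 equally likely choices, so probability 1/3; weight (3/20)·(1/3) = 1/20.
If it is in envelope 2 (prior 3/10): the presenter has 4 equally likely choices, so probability 1/4; weight (3/10)·(1/4) = 3/40.
If it is in envelope 3 (prior 1/5): the presenter has 3 equally likely choices, so probability 1/3; weight (1/5)·(1/3) = 1/15.
If it is in envelope 4 (prior 1/4): the presenter has 3 equally likely choices, so probability 1/3; weight (1/4)·(1/3) = 1/12.
If it is in envelope 5 (prior 1/10): the presenter opened envelope 5, so this case is ruled out; weight (1/10)·0 = 0.
The weights sum to 11/40.
So P(the cheque in envelope 2 | the presenter opened envelope 5) = (3/40) / (11/40) = 3/11.

3/11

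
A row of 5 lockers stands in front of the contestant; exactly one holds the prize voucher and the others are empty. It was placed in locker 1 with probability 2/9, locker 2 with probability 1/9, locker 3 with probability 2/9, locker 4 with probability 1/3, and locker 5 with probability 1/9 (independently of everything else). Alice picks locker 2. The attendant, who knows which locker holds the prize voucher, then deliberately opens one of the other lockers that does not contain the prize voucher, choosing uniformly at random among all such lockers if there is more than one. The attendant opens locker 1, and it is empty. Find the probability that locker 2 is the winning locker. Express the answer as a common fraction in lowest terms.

Apply Bayes' rule, conditioning on where the prize voucher actually is.
If it is in locker 1 (prior 2/9): the attendant opened locker 1, so this case is ruled out; weight (2/9)·0 = 0.
If it is in locker 2 (prior 1/9): the attendant has 4 equally likely choices, so probability 1/4; weight (1/9)·(1/4) = 1/36.
If it is in locker 3 (prior 2/9): the attendant has 3 equally likely choices, so probability 1/3; weight (2/9)·(1/3) = 2/27.
If it is in locker 4 (prior 1/3): the attendant has 3 equally likely choices, so probability 1/3; weight (1/3)·(1/3) = 1/9.
If it is in locker 5 (prior 1/9): the attendant has 3 equally likely choices, so probability 1/3; weight (1/9)·(1/3) = 1/27.
The weights sum to 1/4.
So P(the prize voucher in locker 2 | the attendant opened locker 1) = (1/36) / (1/4) = 1/9.

1/9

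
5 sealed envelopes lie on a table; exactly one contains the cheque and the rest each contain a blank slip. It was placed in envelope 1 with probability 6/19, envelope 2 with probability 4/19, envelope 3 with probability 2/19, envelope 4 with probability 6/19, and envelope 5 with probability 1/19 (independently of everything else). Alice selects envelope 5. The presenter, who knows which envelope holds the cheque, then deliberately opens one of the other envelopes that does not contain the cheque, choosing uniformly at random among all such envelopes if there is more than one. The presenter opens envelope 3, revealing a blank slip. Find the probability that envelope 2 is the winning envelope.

16/67

Apply Bayes' rule, conditioning on where the cheque actually is.
If it is in either of envelopes 1 and 4 (prior 6/19 each): the presenter has 3 equally likely choices, so probability 1/3; weight (6/19)·(1/3) = 2/19 each.
If it is in envelope 2 (prior 4/19): the presenter has 3 equally likely choices, so probability 1/3; weight (4/19)·(1/3) = 4/57.
If it is in envelope 3 (prior 2/19): the presenter opened envelope 3, so this case is ruled out; weight (2/19)·0 = 0.
If it is in envelope 5 (prior 1/19): the presenter has 4 equally likely choices, so probability 1/4; weight (1/19)·(1/4) = 1/76.
The weights sum to 67/228.
So P(the cheque in envelope 2 | the presenter opened envelope 3) = (4/57) / (67/228) = 16/67.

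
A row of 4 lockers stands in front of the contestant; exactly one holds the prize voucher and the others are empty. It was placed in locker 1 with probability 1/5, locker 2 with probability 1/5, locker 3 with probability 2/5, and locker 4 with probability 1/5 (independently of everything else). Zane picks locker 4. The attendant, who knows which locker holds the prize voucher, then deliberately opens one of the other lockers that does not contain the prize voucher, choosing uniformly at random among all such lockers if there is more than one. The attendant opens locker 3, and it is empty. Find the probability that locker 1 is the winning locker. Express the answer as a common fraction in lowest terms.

Consider each possible location of the prize voucher in turn.
If it is in either of lockers 1 and 2 (prior 1/5 each): the attendant has 2 equally likely choices, so probability 1/2; weight (1/5)·(1/2) = 1/10 each.
If it is in locker 3 (prior 2/5): the attendant opened locker 3, so this case is ruled out; weight (2/5)·0 = 0.
If it is in locker 4 (prior 1/5): the attendant has 3 equally likely choices, so probability 1/3; weight (1/5)·(1/3) = 1/15.
The weights sum to 4/15.
So P(the prize voucher in locker 1 | the attendant opened locker 3) = (1/10) / (4/15) = 3/8.

3/8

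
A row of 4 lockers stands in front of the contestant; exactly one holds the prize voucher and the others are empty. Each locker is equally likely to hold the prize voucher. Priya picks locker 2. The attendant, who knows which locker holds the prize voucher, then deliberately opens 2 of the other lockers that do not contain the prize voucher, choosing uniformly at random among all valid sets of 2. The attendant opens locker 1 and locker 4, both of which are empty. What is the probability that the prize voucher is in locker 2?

Apply Bayes' rule, conditioning on where the prize voucher actually is.
If it is in either of lockers 1 and 4 (prior 1/4 each): that locker was opened and seen not to hold the prize — ruled out; weight (1/4)·0 = 0 each.
If it is in locker 2 (prior 1/4): the attendant has 3 equally likely choices, so probability 1/3; weight (1/4)·(1/3) = 1/12.
If it is in locker 3 (prior 1/4): the attendant has no choice, probability 1; weight (1/4)·1 = 1/4.
The weights sum to 1/3.
So P(the prize voucher in locker 2 | the attendant opened locker 1 and locker 4) = (1/12) / (1/3) = 1/4.

1/4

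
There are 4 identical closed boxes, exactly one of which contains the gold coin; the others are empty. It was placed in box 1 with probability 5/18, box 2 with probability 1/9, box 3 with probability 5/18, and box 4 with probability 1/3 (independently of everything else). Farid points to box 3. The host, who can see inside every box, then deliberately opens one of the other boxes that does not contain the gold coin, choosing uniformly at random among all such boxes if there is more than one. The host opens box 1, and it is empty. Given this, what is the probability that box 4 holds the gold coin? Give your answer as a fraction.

9/17

Consider each possible location of the gold coin in turn.
If it is in box 1 (prior 5/18): the host opened box 1, so this case is ruled out; weight (5/18)·0 = 0.
If it is in box 2 (prior 1/9): the host has 2 equally likely choices, so probability 1/2; weight (1/9)·(1/2) = 1/18.
If it is in box 3 (prior 5/18): the host has 3 equally likely choices, so probability 1/3; weight (5/18)·(1/3) = 5/54.
If it is in box 4 (prior 1/3): the host has 2 equally likely choices, so probability 1/2; weight (1/3)·(1/2) = 1/6.
The weights sum to 17/54.
So P(the gold coin in box 4 | the host opened box 1) = (1/6) / (17/54) = 9/17.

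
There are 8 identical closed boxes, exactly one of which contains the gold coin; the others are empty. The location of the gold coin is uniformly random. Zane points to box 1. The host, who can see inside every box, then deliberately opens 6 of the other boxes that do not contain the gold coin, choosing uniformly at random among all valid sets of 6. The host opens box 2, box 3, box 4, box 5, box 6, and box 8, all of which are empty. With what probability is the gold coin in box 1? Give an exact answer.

1/8

Apply Bayes' rule, conditioning on where the gold coin actually is.
If it is in box 1 (prior 1/8): the host has 7 equally likely choices, so probability 1/7; weight (1/8)·(1/7) = 1/56.
If it is in any of boxes 2, 3, 4, 5, 6, and 8 (prior 1/8 each): that box was opened and seen not to hold the prize — ruled out; weight (1/8)·0 = 0 each.
If it is in box 7 (prior 1/8): the host has no choice, probability 1; weight (1/8)·1 = 1/8.
The weights sum to 1/7.
So P(the gold coin in box 1 | the host opened box 2, box 3, box 4, box 5, box 6, and box 8) = (1/56) / (1/7) = 1/8.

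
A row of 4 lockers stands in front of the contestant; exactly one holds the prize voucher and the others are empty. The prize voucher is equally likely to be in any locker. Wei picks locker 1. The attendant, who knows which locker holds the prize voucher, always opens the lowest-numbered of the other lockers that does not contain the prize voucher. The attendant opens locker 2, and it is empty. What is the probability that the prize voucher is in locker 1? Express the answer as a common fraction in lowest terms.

Consider each possible location of the prize voucher in turn.
If it is in any of lockers 1, 3, and 4 (prior 1/4 each): locker 2 is the lowest-numbered option available, probability 1; weight (1/4)·1 = 1/4 each.
If it is in locker 2 (prior 1/4): the attendant opened locker 2, so this case is ruled out; weight (1/4)·0 = 0.
The weights sum to 3/4.
So P(the prize voucher in locker 1 | the attendant opened locker 2) = (1/4) / (3/4) = 1/3.

1/3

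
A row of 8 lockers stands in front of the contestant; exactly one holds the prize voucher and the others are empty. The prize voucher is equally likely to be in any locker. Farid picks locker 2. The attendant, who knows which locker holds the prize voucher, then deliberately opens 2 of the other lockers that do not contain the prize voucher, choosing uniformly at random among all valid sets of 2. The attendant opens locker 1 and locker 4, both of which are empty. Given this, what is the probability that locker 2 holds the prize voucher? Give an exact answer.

1/8

Condition on the true location of the prize voucher.
If it is in either of lockers 1 and 4 (prior 1/8 each): that locker was opened and seen not to hold the prize — ruled out; weight (1/8)·0 = 0 each.
If it is in locker 2 (prior 1/8): the attendant has 21 equally likely choices, so probability 1/21; weight (1/8)·(1/21) = 1/168.
If it is in any of lockers 3, 5, 6, 7, and 8 (prior 1/8 each): the attendant has 15 equally likely choices, so probability 1/15; weight (1/8)·(1/15) = 1/120 each.
The weights sum to 1/21.
So P(the prize voucher in locker 2 | the attendant opened locker 1 and locker 4) = (1/168) / (1/21) = 1/8.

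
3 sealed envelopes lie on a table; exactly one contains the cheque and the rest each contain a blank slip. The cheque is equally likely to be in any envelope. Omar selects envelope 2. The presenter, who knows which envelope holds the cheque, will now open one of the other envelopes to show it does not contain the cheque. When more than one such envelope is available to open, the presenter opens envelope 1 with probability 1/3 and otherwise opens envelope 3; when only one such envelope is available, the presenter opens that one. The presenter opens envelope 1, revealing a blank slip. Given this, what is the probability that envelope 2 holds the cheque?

1/4

Condition on the true location of the cheque.
If it is in envelope 1 (prior 1/3): the presenter opened envelope 1, so this case is ruled out; weight (1/3)·0 = 0.
If it is in envelope 2 (prior 1/3): envelope 1 is available, opened with probability 1/3; weight (1/3)·(1/3) = 1/9.
If it is in envelope 3 (prior 1/3): only envelope 1 is available, probability 1; weight (1/3)·1 = 1/3.
The weights sum to 4/9.
So P(the cheque in envelope 2 | the presenter opened envelope 1) = (1/9) / (4/9) = 1/4.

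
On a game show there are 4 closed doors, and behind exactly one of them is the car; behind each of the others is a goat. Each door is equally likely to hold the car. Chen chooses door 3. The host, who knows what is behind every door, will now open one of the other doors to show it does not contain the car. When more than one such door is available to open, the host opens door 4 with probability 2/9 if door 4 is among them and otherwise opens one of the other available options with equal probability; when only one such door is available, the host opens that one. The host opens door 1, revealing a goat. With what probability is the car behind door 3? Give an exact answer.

Apply Bayes' rule, conditioning on where the car actually is.
If it is behind door 1 (prior 1/4): the host opened door 1, so this case is ruled out; weight (1/4)·0 = 0.
If it is behind door 2 (prior 1/4): door 4 is available but not opened, probability 7/9; weight (1/4)·(7/9) = 7/36.
If it is behind door 3 (prior 1/4): door 4 is available but not opened; door 1 gets probability (1 − 2/9)/2 = 7/18; weight (1/4)·(7/18) = 7/72.
If it is behind door 4 (prior 1/4): door 4 holds the prize so is unavailable; the host chooses uniformly among the 2 others, probability 1/2; weight (1/4)·(1/2) = 1/8.
The weights sum to 5/12.
So P(the car behind door 3 | the host opened door 1) = (7/72) / (5/12) = 7/30.

7/30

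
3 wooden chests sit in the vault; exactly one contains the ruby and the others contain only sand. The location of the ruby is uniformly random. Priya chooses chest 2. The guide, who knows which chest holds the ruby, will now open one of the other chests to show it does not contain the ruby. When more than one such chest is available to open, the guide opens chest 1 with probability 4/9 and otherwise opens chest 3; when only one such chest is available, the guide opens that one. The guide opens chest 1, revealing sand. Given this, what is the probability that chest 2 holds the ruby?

4/13

Apply Bayes' rule, conditioning on where the ruby actually is.
If it is in chest 1 (prior 1/3): the guide opened chest 1, so this case is ruled out; weight (1/3)·0 = 0.
If it is in chest 2 (prior 1/3): chest 1 is available, opened with probability 4/9; weight (1/3)·(4/9) = 4/27.
If it is in chest 3 (prior 1/3): only chest 1 is available, probability 1; weight (1/3)·1 = 1/3.
The weights sum to 13/27.
So P(the ruby in chest 2 | the guide opened chest 1) = (4/27) / (13/27) = 4/13.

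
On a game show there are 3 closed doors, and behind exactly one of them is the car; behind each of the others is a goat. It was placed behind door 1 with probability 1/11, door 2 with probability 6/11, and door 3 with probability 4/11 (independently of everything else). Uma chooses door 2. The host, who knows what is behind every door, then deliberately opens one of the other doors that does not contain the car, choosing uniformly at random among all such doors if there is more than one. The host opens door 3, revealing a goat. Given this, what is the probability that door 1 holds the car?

1/4

Apply Bayes' rule, conditioning on where the car actually is.
If it is behind door 1 (prior 1/11): the host has no choice, probability 1; weight (1/11)·1 = 1/11.
If it is behind door 2 (prior 6/11): the host has 2 equally likely choices, so probability 1/2; weight (6/11)·(1/2) = 3/11.
If it is behind door 3 (prior 4/11): the host opened door 3, so this case is ruled out; weight (4/11)·0 = 0.
The weights sum to 4/11.
So P(the car behind door 1 | the host opened door 3) = (1/11) / (4/11) = 1/4.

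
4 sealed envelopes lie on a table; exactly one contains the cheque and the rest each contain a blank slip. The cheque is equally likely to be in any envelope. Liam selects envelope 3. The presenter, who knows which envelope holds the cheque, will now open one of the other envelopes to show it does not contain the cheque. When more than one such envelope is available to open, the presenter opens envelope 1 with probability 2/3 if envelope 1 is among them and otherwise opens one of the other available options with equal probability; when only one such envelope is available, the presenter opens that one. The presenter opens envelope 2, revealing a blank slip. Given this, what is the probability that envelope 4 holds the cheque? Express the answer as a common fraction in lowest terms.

1/3

Apply Bayes' rule, conditioning on where the cheque actually is.
If it is in envelope 1 (prior 1/4): envelope 1 holds the prize so is unavailable; the presenter chooses uniformly among the 2 others, probability 1/2; weight (1/4)·(1/2) = 1/8.
If it is in envelope 2 (prior 1/4): the presenter opened envelope 2, so this case is ruled out; weight (1/4)·0 = 0.
If it is in envelope 3 (prior 1/4): envelope 1 is available but not opened; envelope 2 gets probability (1 − 2/3)/2 = 1/6; weight (1/4)·(1/6) = 1/24.
If it is in envelope 4 (prior 1/4): envelope 1 is available but not opened, probability 1/3; weight (1/4)·(1/3) = 1/12.
The weights sum to 1/4.
So P(the cheque in envelope 4 | the presenter opened envelope 2) = (1/12) / (1/4) = 1/3.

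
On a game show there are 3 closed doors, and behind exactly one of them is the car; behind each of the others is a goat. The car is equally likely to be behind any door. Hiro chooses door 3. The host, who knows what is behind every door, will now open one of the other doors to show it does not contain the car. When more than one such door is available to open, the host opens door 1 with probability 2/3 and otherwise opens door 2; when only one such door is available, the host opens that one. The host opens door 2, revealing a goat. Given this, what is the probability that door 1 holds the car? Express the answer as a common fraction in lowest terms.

Apply Bayes' rule, conditioning on where the car actually is.
If it is behind door 1 (prior 1/3): only door 2 is available, probability 1; weight (1/3)·1 = 1/3.
If it is behind door 2 (prior 1/3): the host opened door 2, so this case is ruled out; weight (1/3)·0 = 0.
If it is behind door 3 (prior 1/3): door 1 is available but not opened, probability 1/3; weight (1/3)·(1/3) = 1/9.
The weights sum to 4/9.
So P(the car behind door 1 | the host opened door 2) = (1/3) / (4/9) = 3/4.

3/4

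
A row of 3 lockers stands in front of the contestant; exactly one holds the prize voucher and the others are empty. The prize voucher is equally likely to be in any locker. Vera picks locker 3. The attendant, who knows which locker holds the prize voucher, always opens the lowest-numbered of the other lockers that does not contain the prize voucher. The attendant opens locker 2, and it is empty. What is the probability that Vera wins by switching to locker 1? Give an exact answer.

Apply Bayes' rule, conditioning on where the prize voucher actually is.
If it is in locker 1 (prior 1/3): locker 2 is the lowest-numbered option available, probability 1; weight (1/3)·1 = 1/3.
If it is in locker 2 (prior 1/3): the attendant opened locker 2, so this case is ruled out; weight (1/3)·0 = 0.
If it is in locker 3 (prior 1/3): the attendant would have opened locker 1 instead, probability 0; weight (1/3)·0 = 0.
The weights sum to 1/3.
So P(the prize voucher in locker 1 | the attendant opened locker 2) = (1/3) / (1/3) = 1.

1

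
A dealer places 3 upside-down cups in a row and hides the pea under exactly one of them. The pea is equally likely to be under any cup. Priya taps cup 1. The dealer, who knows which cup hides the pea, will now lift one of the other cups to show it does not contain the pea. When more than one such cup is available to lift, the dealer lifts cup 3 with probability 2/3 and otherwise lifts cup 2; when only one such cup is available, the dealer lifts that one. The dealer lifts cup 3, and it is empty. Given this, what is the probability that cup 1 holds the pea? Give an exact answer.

2/5

Apply Bayes' rule, conditioning on where the pea actually is.
If it is under cup 1 (prior 1/3): cup 3 is available, opened with probability 2/3; weight (1/3)·(2/3) = 2/9.
If it is under cup 2 (prior 1/3): only cup 3 is available, probability 1; weight (1/3)·1 = 1/3.
If it is under cup 3 (prior 1/3): the dealer opened cup 3, so this case is ruled out; weight (1/3)·0 = 0.
The weights sum to 5/9.
So P(the pea under cup 1 | the dealer opened cup 3) = (2/9) / (5/9) = 2/5.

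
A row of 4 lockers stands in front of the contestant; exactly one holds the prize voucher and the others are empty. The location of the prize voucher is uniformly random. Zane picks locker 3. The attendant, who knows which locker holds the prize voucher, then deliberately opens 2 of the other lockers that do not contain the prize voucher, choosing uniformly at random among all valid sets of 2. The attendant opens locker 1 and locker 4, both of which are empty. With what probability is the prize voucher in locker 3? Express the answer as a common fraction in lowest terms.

Apply Bayes' rule, conditioning on where the prize voucher actually is.
If it is in either of lockers 1 and 4 (prior 1/4 each): that locker was opened and seen not to hold the prize — ruled out; weight (1/4)·0 = 0 each.
If it is in locker 2 (prior 1/4): the attendant has no choice, probability 1; weight (1/4)·1 = 1/4.
If it is in locker 3 (prior 1/4): the attendant has 3 equally likely choices, so probability 1/3; weight (1/4)·(1/3) = 1/12.
The weights sum to 1/3.
So P(the prize voucher in locker 3 | the attendant opened locker 1 and locker 4) = (1/12) / (1/3) = 1/4.

1/4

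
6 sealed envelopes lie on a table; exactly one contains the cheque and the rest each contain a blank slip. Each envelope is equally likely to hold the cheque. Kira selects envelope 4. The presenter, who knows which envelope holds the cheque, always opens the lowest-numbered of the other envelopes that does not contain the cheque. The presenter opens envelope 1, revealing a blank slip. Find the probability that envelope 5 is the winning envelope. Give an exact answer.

Apply Bayes' rule, conditioning on where the cheque actually is.
If it is in envelope 1 (prior 1/6): the presenter opened envelope 1, so this case is ruled out; weight (1/6)·0 = 0.
If it is in any of envelopes 2, 3, 4, 5, and 6 (prior 1/6 each): envelope 1 is the lowest-numbered option available, probability 1; weight (1/6)·1 = 1/6 each.
The weights sum to 5/6.
So P(the cheque in envelope 5 | the presenter opened envelope 1) = (1/6) / (5/6) = 1/5.

1/5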